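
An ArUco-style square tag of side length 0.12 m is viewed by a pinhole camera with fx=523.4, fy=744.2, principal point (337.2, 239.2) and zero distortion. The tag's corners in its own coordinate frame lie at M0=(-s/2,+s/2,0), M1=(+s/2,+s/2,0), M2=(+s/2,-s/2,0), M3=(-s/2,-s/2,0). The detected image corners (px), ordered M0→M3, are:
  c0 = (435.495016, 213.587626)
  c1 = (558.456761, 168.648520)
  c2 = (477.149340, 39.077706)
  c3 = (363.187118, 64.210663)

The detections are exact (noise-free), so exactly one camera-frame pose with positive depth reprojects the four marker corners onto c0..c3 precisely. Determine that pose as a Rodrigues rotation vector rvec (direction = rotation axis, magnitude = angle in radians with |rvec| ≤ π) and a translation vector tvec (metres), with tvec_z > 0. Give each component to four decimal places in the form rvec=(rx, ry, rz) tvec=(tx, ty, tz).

Intrinsics K: fx=523.4, fy=744.2, cx=337.2, cy=239.2
Marker side s = 0.12 m; corners in marker frame (Z=0):
  M0 = (-0.0600, +0.0600, 0)
  M1 = (+0.0600, +0.0600, 0)
  M2 = (+0.0600, -0.0600, 0)
  M3 = (-0.0600, -0.0600, 0)
Detected image corners:
  c0 = (435.495016, 213.587626) px
  c1 = (558.456761, 168.648520) px
  c2 = (477.149340, 39.077706) px
  c3 = (363.187118, 64.210663) px
Planar DLT: solve 8×8 A·h = b for H (H[2,2]=1):
  H  [+1388.42185 +89.82312 +458.92779]
  H  [-179.08169 +1011.75085 +115.41652]
  H  [+0.88088 -1.20422 +1.00000]
B = K⁻¹H; ‖b₁‖=2.323425, ‖b₂‖=2.323425; λ = 2/(‖b₁‖+‖b₂‖) = 0.430399, sign → tz>0 ⇒ λ=+0.430399
r₁ = λ·B[:,0] = (+0.89746,-0.22543,+0.37913); r₂ = λ·B[:,1] = (+0.40777,+0.75172,-0.51830)
r₃ = r₁×r₂ = (-0.16816,+0.61975,+0.76657); SVD([r₁ r₂ r₃]) → R = UVᵀ:
  R  [+0.89746 +0.40777 -0.16816]
  R  [-0.22543 +0.75172 +0.61975]
  R  [+0.37913 -0.51830 +0.76657]
t = (+0.10010, -0.07159, +0.43040) m
tr R = 2.415757; θ = arccos((tr R − 1)/2) = 0.784306 rad = 44.937°
axis k = ((R−Rᵀ)₃₂, (R−Rᵀ)₁₃, (R−Rᵀ)₂₁) / (2 sinθ) = (-0.805602, -0.387418, -0.448233)
rvec = θ·k = (-0.631838, -0.303854, -0.351552)

rvec=(-0.6318, -0.3039, -0.3516) tvec=(0.1001, -0.0716, 0.4304)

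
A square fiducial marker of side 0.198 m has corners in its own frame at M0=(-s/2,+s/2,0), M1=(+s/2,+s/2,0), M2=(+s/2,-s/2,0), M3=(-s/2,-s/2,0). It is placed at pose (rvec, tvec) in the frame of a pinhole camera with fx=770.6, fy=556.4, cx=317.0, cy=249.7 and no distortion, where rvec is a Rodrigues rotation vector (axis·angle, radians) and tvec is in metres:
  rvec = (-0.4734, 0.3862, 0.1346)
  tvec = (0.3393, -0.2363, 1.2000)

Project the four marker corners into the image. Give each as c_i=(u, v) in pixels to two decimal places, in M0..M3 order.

c0=(463.13, 178.79) c1=(598.50, 177.56) c2=(606.34, 101.65) c3=(479.25, 107.40)

Intrinsics K: fx=770.6, fy=556.4, cx=317.0, cy=249.7
Marker side s = 0.198 m; corners in marker frame (Z=0):
  M0 = (-0.0990, +0.0990, 0)
  M1 = (+0.0990, +0.0990, 0)
  M2 = (+0.0990, -0.0990, 0)
  M3 = (-0.0990, -0.0990, 0)
rvec = (-0.4734, 0.3862, 0.1346), |rvec| = θ = 0.62560 rad = 35.844°
Rodrigues: sinθ=0.58558, 1−cosθ=0.18939; R = I + sinθ·[k]× + (1−cosθ)·[k]×²:
    [+0.91906 -0.21446 +0.33066]
    [+0.03752 +0.88279 +0.46827]
    [-0.39233 -0.41796 +0.81938]
t = (0.3393, -0.2363, 1.2000) m
M0: Pc = R·M0+t = (+0.22708, -0.15262, +1.19746); u = 770.6·(+0.22708)/1.19746 + 317.0 = 463.1332, v = 556.4·(-0.15262)/1.19746 + 249.7 = 178.7859
M1: Pc = R·M1+t = (+0.40906, -0.14519, +1.11978); u = 770.6·(+0.40906)/1.11978 + 317.0 = 598.4997, v = 556.4·(-0.14519)/1.11978 + 249.7 = 177.5577
M2: Pc = R·M2+t = (+0.45152, -0.31998, +1.20254); u = 770.6·(+0.45152)/1.20254 + 317.0 = 606.3382, v = 556.4·(-0.31998)/1.20254 + 249.7 = 101.6484
M3: Pc = R·M3+t = (+0.26954, -0.32741, +1.28022); u = 770.6·(+0.26954)/1.28022 + 317.0 = 479.2466, v = 556.4·(-0.32741)/1.28022 + 249.7 = 107.4032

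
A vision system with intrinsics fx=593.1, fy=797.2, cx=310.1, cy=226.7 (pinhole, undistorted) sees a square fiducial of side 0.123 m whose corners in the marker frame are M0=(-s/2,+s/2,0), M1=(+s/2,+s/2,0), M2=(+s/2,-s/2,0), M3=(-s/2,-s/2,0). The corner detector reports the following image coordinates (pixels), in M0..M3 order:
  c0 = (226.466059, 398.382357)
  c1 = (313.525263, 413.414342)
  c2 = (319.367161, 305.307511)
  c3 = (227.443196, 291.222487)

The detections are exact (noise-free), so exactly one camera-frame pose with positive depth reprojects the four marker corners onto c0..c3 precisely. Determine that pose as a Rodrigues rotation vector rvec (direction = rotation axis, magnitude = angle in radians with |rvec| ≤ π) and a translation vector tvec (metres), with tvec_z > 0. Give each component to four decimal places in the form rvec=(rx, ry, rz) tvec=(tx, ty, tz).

rvec=(0.3538, 0.1222, 0.0833) tvec=(-0.0524, 0.1274, 0.8014)

Intrinsics K: fx=593.1, fy=797.2, cx=310.1, cy=226.7
Marker side s = 0.123 m; corners in marker frame (Z=0):
  M0 = (-0.0615, +0.0615, 0)
  M1 = (+0.0615, +0.0615, 0)
  M2 = (+0.0615, -0.0615, 0)
  M3 = (-0.0615, -0.0615, 0)
Detected image corners:
  c0 = (226.466059, 398.382357) px
  c1 = (313.525263, 413.414342) px
  c2 = (319.367161, 305.307511) px
  c3 = (227.443196, 291.222487) px
Planar DLT: solve 8×8 A·h = b for H (H[2,2]=1):
  H  [+691.54914 +91.16527 +271.29512]
  H  [+72.47149 +1028.88753 +353.46946]
  H  [-0.13063 +0.43697 +1.00000]
B = K⁻¹H; ‖b₁‖=1.247774, ‖b₂‖=1.247774; λ = 2/(‖b₁‖+‖b₂‖) = 0.801427, sign → tz>0 ⇒ λ=+0.801427
r₁ = λ·B[:,0] = (+0.98920,+0.10263,-0.10469); r₂ = λ·B[:,1] = (-0.05992,+0.93476,+0.35020)
r₃ = r₁×r₂ = (+0.13380,-0.34015,+0.93080); SVD([r₁ r₂ r₃]) → R = UVᵀ:
  R  [+0.98920 -0.05992 +0.13380]
  R  [+0.10263 +0.93476 -0.34015]
  R  [-0.10469 +0.35020 +0.93080]
t = (-0.05244, +0.12744, +0.80143) m
tr R = 2.854755; θ = arccos((tr R − 1)/2) = 0.383455 rad = 21.970°
axis k = ((R−Rᵀ)₃₂, (R−Rᵀ)₁₃, (R−Rᵀ)₂₁) / (2 sinθ) = (+0.922614, +0.318738, +0.217229)
rvec = θ·k = (+0.353781, +0.122222, +0.083298)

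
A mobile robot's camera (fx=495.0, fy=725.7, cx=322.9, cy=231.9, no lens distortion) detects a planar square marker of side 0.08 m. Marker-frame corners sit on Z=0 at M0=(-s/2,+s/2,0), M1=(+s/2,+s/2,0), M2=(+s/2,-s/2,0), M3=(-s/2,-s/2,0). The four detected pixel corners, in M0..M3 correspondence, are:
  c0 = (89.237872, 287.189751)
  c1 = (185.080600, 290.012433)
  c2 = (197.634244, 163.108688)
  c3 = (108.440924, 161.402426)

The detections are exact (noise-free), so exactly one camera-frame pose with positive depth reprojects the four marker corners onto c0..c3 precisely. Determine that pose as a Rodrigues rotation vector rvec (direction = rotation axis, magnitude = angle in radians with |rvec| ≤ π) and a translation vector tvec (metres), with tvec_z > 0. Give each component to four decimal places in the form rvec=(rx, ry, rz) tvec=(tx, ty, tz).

Intrinsics K: fx=495.0, fy=725.7, cx=322.9, cy=231.9
Marker side s = 0.08 m; corners in marker frame (Z=0):
  M0 = (-0.0400, +0.0400, 0)
  M1 = (+0.0400, +0.0400, 0)
  M2 = (+0.0400, -0.0400, 0)
  M3 = (-0.0400, -0.0400, 0)
Detected image corners:
  c0 = (89.237872, 287.189751) px
  c1 = (185.080600, 290.012433) px
  c2 = (197.634244, 163.108688) px
  c3 = (108.440924, 161.402426) px
Planar DLT: solve 8×8 A·h = b for H (H[2,2]=1):
  H  [+1141.30678 -331.33357 +145.21479]
  H  [+6.84642 +1373.13041 +223.11311]
  H  [-0.09406 -0.91454 +1.00000]
B = K⁻¹H; ‖b₁‖=2.369226, ‖b₂‖=2.369226; λ = 2/(‖b₁‖+‖b₂‖) = 0.422079, sign → tz>0 ⇒ λ=+0.422079
r₁ = λ·B[:,0] = (+0.99907,+0.01667,-0.03970); r₂ = λ·B[:,1] = (-0.03072,+0.92198,-0.38601)
r₃ = r₁×r₂ = (+0.03017,+0.38687,+0.92164); SVD([r₁ r₂ r₃]) → R = UVᵀ:
  R  [+0.99907 -0.03072 +0.03017]
  R  [+0.01667 +0.92198 +0.38687]
  R  [-0.03970 -0.38601 +0.92164]
t = (-0.15151, -0.00511, +0.42208) m
tr R = 2.842698; θ = arccos((tr R − 1)/2) = 0.399260 rad = 22.876°
axis k = ((R−Rᵀ)₃₂, (R−Rᵀ)₁₃, (R−Rᵀ)₂₁) / (2 sinθ) = (-0.994086, +0.089870, +0.060955)
rvec = θ·k = (-0.396898, +0.035881, +0.024337)

rvec=(-0.3969, 0.0359, 0.0243) tvec=(-0.1515, -0.0051, 0.4221)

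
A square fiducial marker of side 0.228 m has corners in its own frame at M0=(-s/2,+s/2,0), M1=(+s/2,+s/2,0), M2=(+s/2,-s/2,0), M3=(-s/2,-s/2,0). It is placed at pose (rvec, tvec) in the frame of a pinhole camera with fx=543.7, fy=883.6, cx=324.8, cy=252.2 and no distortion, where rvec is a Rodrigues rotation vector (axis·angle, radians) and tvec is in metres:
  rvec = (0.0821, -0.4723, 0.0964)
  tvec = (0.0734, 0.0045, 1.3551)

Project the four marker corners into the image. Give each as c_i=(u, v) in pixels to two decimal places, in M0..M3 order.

c0=(308.05, 325.90) c1=(386.99, 330.95) c2=(397.44, 188.99) c3=(318.55, 172.46)

Intrinsics K: fx=543.7, fy=883.6, cx=324.8, cy=252.2
Marker side s = 0.228 m; corners in marker frame (Z=0):
  M0 = (-0.1140, +0.1140, 0)
  M1 = (+0.1140, +0.1140, 0)
  M2 = (+0.1140, -0.1140, 0)
  M3 = (-0.1140, -0.1140, 0)
rvec = (0.0821, -0.4723, 0.0964), |rvec| = θ = 0.48898 rad = 28.016°
Rodrigues: sinθ=0.46972, 1−cosθ=0.11719; R = I + sinθ·[k]× + (1−cosθ)·[k]×²:
    [+0.88612 -0.11161 -0.44982]
    [+0.07360 +0.99214 -0.10118]
    [+0.45758 +0.05655 +0.88737]
t = (0.0734, 0.0045, 1.3551) m
M0: Pc = R·M0+t = (-0.04034, +0.10921, +1.30938); u = 543.7·(-0.04034)/1.30938 + 324.8 = 308.0492, v = 883.6·(+0.10921)/1.30938 + 252.2 = 325.8999
M1: Pc = R·M1+t = (+0.16169, +0.12599, +1.41371); u = 543.7·(+0.16169)/1.41371 + 324.8 = 386.9859, v = 883.6·(+0.12599)/1.41371 + 252.2 = 330.9493
M2: Pc = R·M2+t = (+0.18714, -0.10021, +1.40082); u = 543.7·(+0.18714)/1.40082 + 324.8 = 397.4350, v = 883.6·(-0.10021)/1.40082 + 252.2 = 188.9877
M3: Pc = R·M3+t = (-0.01489, -0.11699, +1.29649); u = 543.7·(-0.01489)/1.29649 + 324.8 = 318.5541, v = 883.6·(-0.11699)/1.29649 + 252.2 = 172.4644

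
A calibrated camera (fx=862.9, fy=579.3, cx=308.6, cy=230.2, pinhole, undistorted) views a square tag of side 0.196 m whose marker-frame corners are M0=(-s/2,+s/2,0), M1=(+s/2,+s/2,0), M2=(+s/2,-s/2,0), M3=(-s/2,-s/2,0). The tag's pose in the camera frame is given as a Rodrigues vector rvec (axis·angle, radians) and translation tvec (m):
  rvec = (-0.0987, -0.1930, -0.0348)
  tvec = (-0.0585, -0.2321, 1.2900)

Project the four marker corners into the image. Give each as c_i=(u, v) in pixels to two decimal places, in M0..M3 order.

c0=(205.81, 169.51) c1=(336.44, 169.10) c2=(330.41, 84.29) c3=(201.48, 82.20)

Intrinsics K: fx=862.9, fy=579.3, cx=308.6, cy=230.2
Marker side s = 0.196 m; corners in marker frame (Z=0):
  M0 = (-0.0980, +0.0980, 0)
  M1 = (+0.0980, +0.0980, 0)
  M2 = (+0.0980, -0.0980, 0)
  M3 = (-0.0980, -0.0980, 0)
rvec = (-0.0987, -0.1930, -0.0348), |rvec| = θ = 0.21955 rad = 12.579°
Rodrigues: sinθ=0.21779, 1−cosθ=0.02400; R = I + sinθ·[k]× + (1−cosθ)·[k]×²:
    [+0.98085 +0.04401 -0.18974]
    [-0.02503 +0.99455 +0.10125]
    [+0.19316 -0.09456 +0.97660]
t = (-0.0585, -0.2321, 1.2900) m
M0: Pc = R·M0+t = (-0.15031, -0.13218, +1.26180); u = 862.9·(-0.15031)/1.26180 + 308.6 = 205.8084, v = 579.3·(-0.13218)/1.26180 + 230.2 = 169.5150
M1: Pc = R·M1+t = (+0.04194, -0.13709, +1.29966); u = 862.9·(+0.04194)/1.29966 + 308.6 = 336.4429, v = 579.3·(-0.13709)/1.29966 + 230.2 = 169.0957
M2: Pc = R·M2+t = (+0.03331, -0.33202, +1.31820); u = 862.9·(+0.03331)/1.31820 + 308.6 = 330.4051, v = 579.3·(-0.33202)/1.31820 + 230.2 = 84.2897
M3: Pc = R·M3+t = (-0.15894, -0.32711, +1.28034); u = 862.9·(-0.15894)/1.28034 + 308.6 = 201.4832, v = 579.3·(-0.32711)/1.28034 + 230.2 = 82.1952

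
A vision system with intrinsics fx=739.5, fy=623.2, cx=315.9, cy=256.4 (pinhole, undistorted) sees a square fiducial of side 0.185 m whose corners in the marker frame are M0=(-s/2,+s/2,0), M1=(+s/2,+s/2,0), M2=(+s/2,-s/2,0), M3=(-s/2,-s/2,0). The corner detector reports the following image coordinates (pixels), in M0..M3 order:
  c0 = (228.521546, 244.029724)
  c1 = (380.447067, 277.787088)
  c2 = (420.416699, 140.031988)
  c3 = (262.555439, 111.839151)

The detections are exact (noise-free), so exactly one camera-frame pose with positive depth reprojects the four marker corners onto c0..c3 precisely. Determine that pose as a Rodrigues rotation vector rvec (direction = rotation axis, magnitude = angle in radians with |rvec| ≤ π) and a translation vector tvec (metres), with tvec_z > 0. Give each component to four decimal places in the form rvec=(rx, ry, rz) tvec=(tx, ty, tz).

rvec=(0.0966, 0.2306, 0.2405) tvec=(0.0057, -0.0838, 0.8367)

Intrinsics K: fx=739.5, fy=623.2, cx=315.9, cy=256.4
Marker side s = 0.185 m; corners in marker frame (Z=0):
  M0 = (-0.0925, +0.0925, 0)
  M1 = (+0.0925, +0.0925, 0)
  M2 = (+0.0925, -0.0925, 0)
  M3 = (-0.0925, -0.0925, 0)
Detected image corners:
  c0 = (228.521546, 244.029724) px
  c1 = (380.447067, 277.787088) px
  c2 = (420.416699, 140.031988) px
  c3 = (262.555439, 111.839151) px
Planar DLT: solve 8×8 A·h = b for H (H[2,2]=1):
  H  [+754.25313 -152.50281 +320.89916]
  H  [+118.05542 +757.44825 +193.96560]
  H  [-0.25633 +0.14591 +1.00000]
B = K⁻¹H; ‖b₁‖=1.195128, ‖b₂‖=1.195128; λ = 2/(‖b₁‖+‖b₂‖) = 0.836731, sign → tz>0 ⇒ λ=+0.836731
r₁ = λ·B[:,0] = (+0.94505,+0.24675,-0.21448); r₂ = λ·B[:,1] = (-0.22471,+0.96675,+0.12209)
r₃ = r₁×r₂ = (+0.23747,-0.06718,+0.96907); SVD([r₁ r₂ r₃]) → R = UVᵀ:
  R  [+0.94505 -0.22471 +0.23747]
  R  [+0.24675 +0.96675 -0.06718]
  R  [-0.21448 +0.12209 +0.96907]
t = (+0.00566, -0.08383, +0.83673) m
tr R = 2.880862; θ = arccos((tr R − 1)/2) = 0.346900 rad = 19.876°
axis k = ((R−Rᵀ)₃₂, (R−Rᵀ)₁₃, (R−Rᵀ)₂₁) / (2 sinθ) = (+0.278348, +0.664673, +0.693349)
rvec = θ·k = (+0.096559, +0.230575, +0.240523)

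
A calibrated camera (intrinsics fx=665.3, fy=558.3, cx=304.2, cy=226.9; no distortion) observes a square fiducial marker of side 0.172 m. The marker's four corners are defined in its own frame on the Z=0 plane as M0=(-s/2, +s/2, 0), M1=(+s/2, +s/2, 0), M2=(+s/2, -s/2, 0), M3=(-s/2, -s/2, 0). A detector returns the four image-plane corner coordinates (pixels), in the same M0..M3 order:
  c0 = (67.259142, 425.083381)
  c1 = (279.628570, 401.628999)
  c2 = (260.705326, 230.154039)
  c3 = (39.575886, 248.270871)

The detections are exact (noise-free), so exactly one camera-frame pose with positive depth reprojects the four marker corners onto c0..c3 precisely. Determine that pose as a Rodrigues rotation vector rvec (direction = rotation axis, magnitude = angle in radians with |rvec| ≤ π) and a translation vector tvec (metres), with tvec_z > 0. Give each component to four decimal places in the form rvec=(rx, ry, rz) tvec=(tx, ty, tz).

Intrinsics K: fx=665.3, fy=558.3, cx=304.2, cy=226.9
Marker side s = 0.172 m; corners in marker frame (Z=0):
  M0 = (-0.0860, +0.0860, 0)
  M1 = (+0.0860, +0.0860, 0)
  M2 = (+0.0860, -0.0860, 0)
  M3 = (-0.0860, -0.0860, 0)
Detected image corners:
  c0 = (67.259142, 425.083381) px
  c1 = (279.628570, 401.628999) px
  c2 = (260.705326, 230.154039) px
  c3 = (39.575886, 248.270871) px
Planar DLT: solve 8×8 A·h = b for H (H[2,2]=1):
  H  [+1292.65059 +169.51278 +163.90364]
  H  [-54.68890 +1081.71658 +327.69790]
  H  [+0.20363 +0.21308 +1.00000]
B = K⁻¹H; ‖b₁‖=1.869778, ‖b₂‖=1.869778; λ = 2/(‖b₁‖+‖b₂‖) = 0.534823, sign → tz>0 ⇒ λ=+0.534823
r₁ = λ·B[:,0] = (+0.98934,-0.09665,+0.10891); r₂ = λ·B[:,1] = (+0.08416,+0.98991,+0.11396)
r₃ = r₁×r₂ = (-0.11882,-0.10358,+0.98750); SVD([r₁ r₂ r₃]) → R = UVᵀ:
  R  [+0.98934 +0.08416 -0.11882]
  R  [-0.09665 +0.98991 -0.10358]
  R  [+0.10891 +0.11396 +0.98750]
t = (-0.11278, +0.09656, +0.53482) m
tr R = 2.966754; θ = arccos((tr R − 1)/2) = 0.182588 rad = 10.461°
axis k = ((R−Rᵀ)₃₂, (R−Rᵀ)₁₃, (R−Rᵀ)₂₁) / (2 sinθ) = (+0.599037, -0.627097, -0.497899)
rvec = θ·k = (+0.109377, -0.114500, -0.090910)

rvec=(0.1094, -0.1145, -0.0909) tvec=(-0.1128, 0.0966, 0.5348)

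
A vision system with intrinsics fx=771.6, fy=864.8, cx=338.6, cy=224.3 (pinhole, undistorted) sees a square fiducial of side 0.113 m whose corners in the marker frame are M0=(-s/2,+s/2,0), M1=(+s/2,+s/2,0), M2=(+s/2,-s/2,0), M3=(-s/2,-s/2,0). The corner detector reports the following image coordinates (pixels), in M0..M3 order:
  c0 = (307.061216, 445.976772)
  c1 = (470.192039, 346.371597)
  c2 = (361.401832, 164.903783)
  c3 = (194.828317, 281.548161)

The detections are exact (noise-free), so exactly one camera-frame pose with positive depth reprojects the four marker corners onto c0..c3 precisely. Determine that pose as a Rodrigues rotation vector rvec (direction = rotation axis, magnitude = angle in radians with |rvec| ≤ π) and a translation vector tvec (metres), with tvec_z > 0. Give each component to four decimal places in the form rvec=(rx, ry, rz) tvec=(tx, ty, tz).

rvec=(0.3041, 0.1615, -0.5720) tvec=(-0.0034, 0.0454, 0.4382)

Intrinsics K: fx=771.6, fy=864.8, cx=338.6, cy=224.3
Marker side s = 0.113 m; corners in marker frame (Z=0):
  M0 = (-0.0565, +0.0565, 0)
  M1 = (+0.0565, +0.0565, 0)
  M2 = (+0.0565, -0.0565, 0)
  M3 = (-0.0565, -0.0565, 0)
Detected image corners:
  c0 = (307.061216, 445.976772) px
  c1 = (470.192039, 346.371597) px
  c2 = (361.401832, 164.903783) px
  c3 = (194.828317, 281.548161) px
Planar DLT: solve 8×8 A·h = b for H (H[2,2]=1):
  H  [+1280.72657 +1159.15524 +332.58117]
  H  [-1119.60709 +1696.13123 +313.97659]
  H  [-0.53297 +0.54209 +1.00000]
B = K⁻¹H; ‖b₁‖=2.281992, ‖b₂‖=2.281992; λ = 2/(‖b₁‖+‖b₂‖) = 0.438214, sign → tz>0 ⇒ λ=+0.438214
r₁ = λ·B[:,0] = (+0.82985,-0.50675,-0.23355); r₂ = λ·B[:,1] = (+0.55407,+0.79785,+0.23755)
r₃ = r₁×r₂ = (+0.06596,-0.32654,+0.94288); SVD([r₁ r₂ r₃]) → R = UVᵀ:
  R  [+0.82985 +0.55407 +0.06596]
  R  [-0.50675 +0.79785 -0.32654]
  R  [-0.23355 +0.23755 +0.94288]
t = (-0.00342, +0.04544, +0.43821) m
tr R = 2.570585; θ = arccos((tr R − 1)/2) = 0.667628 rad = 38.252°
axis k = ((R−Rᵀ)₃₂, (R−Rᵀ)₁₃, (R−Rᵀ)₂₁) / (2 sinθ) = (+0.455556, +0.241885, -0.856715)
rvec = θ·k = (+0.304142, +0.161489, -0.571967)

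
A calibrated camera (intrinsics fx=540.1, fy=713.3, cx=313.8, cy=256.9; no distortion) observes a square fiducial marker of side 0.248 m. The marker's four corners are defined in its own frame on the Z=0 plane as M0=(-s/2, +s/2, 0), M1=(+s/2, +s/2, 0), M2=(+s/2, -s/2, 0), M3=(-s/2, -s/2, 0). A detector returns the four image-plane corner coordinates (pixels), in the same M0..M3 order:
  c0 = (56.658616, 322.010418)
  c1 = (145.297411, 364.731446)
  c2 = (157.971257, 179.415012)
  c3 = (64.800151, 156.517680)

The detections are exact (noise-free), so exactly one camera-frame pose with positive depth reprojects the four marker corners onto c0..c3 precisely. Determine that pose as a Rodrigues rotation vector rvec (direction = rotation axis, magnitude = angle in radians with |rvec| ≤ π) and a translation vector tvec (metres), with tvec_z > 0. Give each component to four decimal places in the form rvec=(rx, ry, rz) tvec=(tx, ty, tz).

rvec=(0.1082, 0.5139, 0.1672) tvec=(-0.3868, -0.0009, 0.9926)

Intrinsics K: fx=540.1, fy=713.3, cx=313.8, cy=256.9
Marker side s = 0.248 m; corners in marker frame (Z=0):
  M0 = (-0.1240, +0.1240, 0)
  M1 = (+0.1240, +0.1240, 0)
  M2 = (+0.1240, -0.1240, 0)
  M3 = (-0.1240, -0.1240, 0)
Detected image corners:
  c0 = (56.658616, 322.010418) px
  c1 = (145.297411, 364.731446) px
  c2 = (157.971257, 179.415012) px
  c3 = (64.800151, 156.517680) px
Planar DLT: solve 8×8 A·h = b for H (H[2,2]=1):
  H  [+315.10393 -25.94394 +103.36572]
  H  [+9.53589 +742.14499 +256.27116]
  H  [-0.48297 +0.14574 +1.00000]
B = K⁻¹H; ‖b₁‖=1.007420, ‖b₂‖=1.007420; λ = 2/(‖b₁‖+‖b₂‖) = 0.992634, sign → tz>0 ⇒ λ=+0.992634
r₁ = λ·B[:,0] = (+0.85766,+0.18594,-0.47942); r₂ = λ·B[:,1] = (-0.13174,+0.98067,+0.14467)
r₃ = r₁×r₂ = (+0.49705,-0.06092,+0.86558); SVD([r₁ r₂ r₃]) → R = UVᵀ:
  R  [+0.85766 -0.13174 +0.49705]
  R  [+0.18594 +0.98067 -0.06092]
  R  [-0.47942 +0.14467 +0.86558]
t = (-0.38675, -0.00088, +0.99263) m
tr R = 2.703916; θ = arccos((tr R − 1)/2) = 0.551083 rad = 31.575°
axis k = ((R−Rᵀ)₃₂, (R−Rᵀ)₁₃, (R−Rᵀ)₂₁) / (2 sinθ) = (+0.196321, +0.932437, +0.303347)
rvec = θ·k = (+0.108189, +0.513850, +0.167169)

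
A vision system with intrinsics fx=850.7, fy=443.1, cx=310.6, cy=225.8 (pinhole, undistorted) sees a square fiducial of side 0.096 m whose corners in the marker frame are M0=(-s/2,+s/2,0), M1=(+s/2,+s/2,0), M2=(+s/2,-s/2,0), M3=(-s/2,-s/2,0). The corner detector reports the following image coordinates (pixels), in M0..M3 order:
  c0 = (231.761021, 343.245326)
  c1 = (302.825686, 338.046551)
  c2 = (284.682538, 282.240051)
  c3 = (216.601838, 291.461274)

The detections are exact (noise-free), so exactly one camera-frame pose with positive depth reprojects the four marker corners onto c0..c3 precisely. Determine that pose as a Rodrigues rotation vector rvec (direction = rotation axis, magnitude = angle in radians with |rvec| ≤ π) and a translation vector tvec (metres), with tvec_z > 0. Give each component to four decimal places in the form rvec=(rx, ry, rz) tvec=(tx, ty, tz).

rvec=(-0.1288, 0.7338, -0.2427) tvec=(-0.0496, 0.1575, 0.7950)

Intrinsics K: fx=850.7, fy=443.1, cx=310.6, cy=225.8
Marker side s = 0.096 m; corners in marker frame (Z=0):
  M0 = (-0.0480, +0.0480, 0)
  M1 = (+0.0480, +0.0480, 0)
  M2 = (+0.0480, -0.0480, 0)
  M3 = (-0.0480, -0.0480, 0)
Detected image corners:
  c0 = (231.761021, 343.245326) px
  c1 = (302.825686, 338.046551) px
  c2 = (284.682538, 282.240051) px
  c3 = (216.601838, 291.461274) px
Planar DLT: solve 8×8 A·h = b for H (H[2,2]=1):
  H  [+514.06466 +107.51544 +257.50996]
  H  [-330.34046 +480.40318 +313.56324]
  H  [-0.81270 -0.25226 +1.00000]
B = K⁻¹H; ‖b₁‖=1.257818, ‖b₂‖=1.257818; λ = 2/(‖b₁‖+‖b₂‖) = 0.795027, sign → tz>0 ⇒ λ=+0.795027
r₁ = λ·B[:,0] = (+0.71633,-0.26345,-0.64612); r₂ = λ·B[:,1] = (+0.17370,+0.96416,-0.20056)
r₃ = r₁×r₂ = (+0.67580,+0.03143,+0.73642); SVD([r₁ r₂ r₃]) → R = UVᵀ:
  R  [+0.71633 +0.17370 +0.67580]
  R  [-0.26345 +0.96416 +0.03143]
  R  [-0.64612 -0.20056 +0.73642]
t = (-0.04962, +0.15747, +0.79503) m
tr R = 2.416904; θ = arccos((tr R − 1)/2) = 0.783494 rad = 44.891°
axis k = ((R−Rᵀ)₃₂, (R−Rᵀ)₁₃, (R−Rᵀ)₂₁) / (2 sinθ) = (-0.164352, +0.936520, -0.309708)
rvec = θ·k = (-0.128769, +0.733758, -0.242654)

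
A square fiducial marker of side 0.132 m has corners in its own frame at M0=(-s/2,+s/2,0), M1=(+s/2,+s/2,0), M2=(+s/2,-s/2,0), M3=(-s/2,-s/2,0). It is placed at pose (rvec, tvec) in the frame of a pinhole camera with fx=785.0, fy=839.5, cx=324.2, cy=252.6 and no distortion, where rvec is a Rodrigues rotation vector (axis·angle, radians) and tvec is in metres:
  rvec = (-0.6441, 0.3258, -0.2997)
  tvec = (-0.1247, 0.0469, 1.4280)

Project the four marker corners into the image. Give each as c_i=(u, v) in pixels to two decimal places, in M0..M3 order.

c0=(227.02, 325.45) c1=(293.56, 297.02) c2=(283.18, 236.64) c3=(220.53, 264.56)

Intrinsics K: fx=785.0, fy=839.5, cx=324.2, cy=252.6
Marker side s = 0.132 m; corners in marker frame (Z=0):
  M0 = (-0.0660, +0.0660, 0)
  M1 = (+0.0660, +0.0660, 0)
  M2 = (+0.0660, -0.0660, 0)
  M3 = (-0.0660, -0.0660, 0)
rvec = (-0.6441, 0.3258, -0.2997), |rvec| = θ = 0.78156 rad = 44.780°
Rodrigues: sinθ=0.70439, 1−cosθ=0.29018; R = I + sinθ·[k]× + (1−cosθ)·[k]×²:
    [+0.90690 +0.17042 +0.38533]
    [-0.36980 +0.76024 +0.53412]
    [-0.20193 -0.62689 +0.75249]
t = (-0.1247, 0.0469, 1.4280) m
M0: Pc = R·M0+t = (-0.17331, +0.12148, +1.39995); u = 785.0·(-0.17331)/1.39995 + 324.2 = 227.0203, v = 839.5·(+0.12148)/1.39995 + 252.6 = 325.4487
M1: Pc = R·M1+t = (-0.05360, +0.07267, +1.37330); u = 785.0·(-0.05360)/1.37330 + 324.2 = 293.5632, v = 839.5·(+0.07267)/1.37330 + 252.6 = 297.0230
M2: Pc = R·M2+t = (-0.07609, -0.02768, +1.45605); u = 785.0·(-0.07609)/1.45605 + 324.2 = 283.1766, v = 839.5·(-0.02768)/1.45605 + 252.6 = 236.6392
M3: Pc = R·M3+t = (-0.19580, +0.02113, +1.48270); u = 785.0·(-0.19580)/1.48270 + 324.2 = 220.5342, v = 839.5·(+0.02113)/1.48270 + 252.6 = 264.5641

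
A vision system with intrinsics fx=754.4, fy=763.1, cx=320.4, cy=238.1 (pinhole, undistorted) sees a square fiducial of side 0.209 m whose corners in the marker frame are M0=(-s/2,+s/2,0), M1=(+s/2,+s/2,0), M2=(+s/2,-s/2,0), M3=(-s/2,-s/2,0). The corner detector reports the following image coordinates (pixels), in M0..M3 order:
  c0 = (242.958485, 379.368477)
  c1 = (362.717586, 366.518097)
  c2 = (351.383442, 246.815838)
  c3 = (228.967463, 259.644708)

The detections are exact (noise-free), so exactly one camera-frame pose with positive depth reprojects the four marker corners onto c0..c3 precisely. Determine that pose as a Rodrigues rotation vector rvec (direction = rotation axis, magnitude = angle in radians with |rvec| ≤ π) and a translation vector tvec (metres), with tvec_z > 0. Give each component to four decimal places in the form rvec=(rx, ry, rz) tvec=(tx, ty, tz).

Intrinsics K: fx=754.4, fy=763.1, cx=320.4, cy=238.1
Marker side s = 0.209 m; corners in marker frame (Z=0):
  M0 = (-0.1045, +0.1045, 0)
  M1 = (+0.1045, +0.1045, 0)
  M2 = (+0.1045, -0.1045, 0)
  M3 = (-0.1045, -0.1045, 0)
Detected image corners:
  c0 = (242.958485, 379.368477) px
  c1 = (362.717586, 366.518097) px
  c2 = (351.383442, 246.815838) px
  c3 = (228.967463, 259.644708) px
Planar DLT: solve 8×8 A·h = b for H (H[2,2]=1):
  H  [+582.85103 +91.33560 +296.65120]
  H  [-57.68175 +605.26638 +313.72758]
  H  [+0.01199 +0.10373 +1.00000]
B = K⁻¹H; ‖b₁‖=0.771694, ‖b₂‖=0.771694; λ = 2/(‖b₁‖+‖b₂‖) = 1.295851, sign → tz>0 ⇒ λ=+1.295851
r₁ = λ·B[:,0] = (+0.99458,-0.10280,+0.01553); r₂ = λ·B[:,1] = (+0.09980,+0.98589,+0.13442)
r₃ = r₁×r₂ = (-0.02913,-0.13214,+0.99080); SVD([r₁ r₂ r₃]) → R = UVᵀ:
  R  [+0.99458 +0.09980 -0.02913]
  R  [-0.10280 +0.98589 -0.13214]
  R  [+0.01553 +0.13442 +0.99080]
t = (-0.04079, +0.12843, +1.29585) m
tr R = 2.971270; θ = arccos((tr R − 1)/2) = 0.169704 rad = 9.723°
axis k = ((R−Rᵀ)₃₂, (R−Rᵀ)₁₃, (R−Rᵀ)₂₁) / (2 sinθ) = (+0.789158, -0.132219, -0.599790)
rvec = θ·k = (+0.133923, -0.022438, -0.101787)

rvec=(0.1339, -0.0224, -0.1018) tvec=(-0.0408, 0.1284, 1.2959)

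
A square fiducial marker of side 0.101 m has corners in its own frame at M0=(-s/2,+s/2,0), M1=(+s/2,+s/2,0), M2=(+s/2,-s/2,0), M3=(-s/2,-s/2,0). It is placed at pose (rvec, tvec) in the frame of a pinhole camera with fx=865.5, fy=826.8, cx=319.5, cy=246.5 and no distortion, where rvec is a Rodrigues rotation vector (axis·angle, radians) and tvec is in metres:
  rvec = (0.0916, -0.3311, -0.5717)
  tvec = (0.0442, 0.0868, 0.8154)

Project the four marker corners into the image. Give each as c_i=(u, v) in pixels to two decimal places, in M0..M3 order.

Intrinsics K: fx=865.5, fy=826.8, cx=319.5, cy=246.5
Marker side s = 0.101 m; corners in marker frame (Z=0):
  M0 = (-0.0505, +0.0505, 0)
  M1 = (+0.0505, +0.0505, 0)
  M2 = (+0.0505, -0.0505, 0)
  M3 = (-0.0505, -0.0505, 0)
rvec = (0.0916, -0.3311, -0.5717), |rvec| = θ = 0.66698 rad = 38.215°
Rodrigues: sinθ=0.61861, 1−cosθ=0.21430; R = I + sinθ·[k]× + (1−cosθ)·[k]×²:
    [+0.78974 +0.51563 -0.33232]
    [-0.54486 +0.83851 +0.00623]
    [+0.28186 +0.17615 +0.94315]
t = (0.0442, 0.0868, 0.8154) m
M0: Pc = R·M0+t = (+0.03036, +0.15666, +0.81006); u = 865.5·(+0.03036)/0.81006 + 319.5 = 351.9354, v = 826.8·(+0.15666)/0.81006 + 246.5 = 406.3970
M1: Pc = R·M1+t = (+0.11012, +0.10163, +0.83853); u = 865.5·(+0.11012)/0.83853 + 319.5 = 433.1632, v = 826.8·(+0.10163)/0.83853 + 246.5 = 346.7078
M2: Pc = R·M2+t = (+0.05804, +0.01694, +0.82074); u = 865.5·(+0.05804)/0.82074 + 319.5 = 380.7077, v = 826.8·(+0.01694)/0.82074 + 246.5 = 263.5653
M3: Pc = R·M3+t = (-0.02172, +0.07197, +0.79227); u = 865.5·(-0.02172)/0.79227 + 319.5 = 295.7710, v = 826.8·(+0.07197)/0.79227 + 246.5 = 321.6073

c0=(351.94, 406.40) c1=(433.16, 346.71) c2=(380.71, 263.57) c3=(295.77, 321.61)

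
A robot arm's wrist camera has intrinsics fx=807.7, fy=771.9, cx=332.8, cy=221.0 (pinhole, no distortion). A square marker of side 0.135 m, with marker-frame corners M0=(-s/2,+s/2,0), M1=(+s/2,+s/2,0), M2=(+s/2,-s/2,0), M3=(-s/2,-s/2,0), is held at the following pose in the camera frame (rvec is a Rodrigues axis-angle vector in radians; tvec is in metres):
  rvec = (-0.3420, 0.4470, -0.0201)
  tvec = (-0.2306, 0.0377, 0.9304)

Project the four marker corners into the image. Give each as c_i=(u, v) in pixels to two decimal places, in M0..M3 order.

c0=(78.18, 309.72) c1=(173.60, 304.37) c2=(187.78, 194.06) c3=(95.85, 205.55)

Intrinsics K: fx=807.7, fy=771.9, cx=332.8, cy=221.0
Marker side s = 0.135 m; corners in marker frame (Z=0):
  M0 = (-0.0675, +0.0675, 0)
  M1 = (+0.0675, +0.0675, 0)
  M2 = (+0.0675, -0.0675, 0)
  M3 = (-0.0675, -0.0675, 0)
rvec = (-0.3420, 0.4470, -0.0201), |rvec| = θ = 0.56318 rad = 32.268°
Rodrigues: sinθ=0.53388, 1−cosθ=0.15444; R = I + sinθ·[k]× + (1−cosθ)·[k]×²:
    [+0.90251 -0.05538 +0.42709]
    [-0.09349 +0.94285 +0.31983]
    [-0.42040 -0.32858 +0.84576]
t = (-0.2306, 0.0377, 0.9304) m
M0: Pc = R·M0+t = (-0.29526, +0.10765, +0.93660); u = 807.7·(-0.29526)/0.93660 + 332.8 = 78.1764, v = 771.9·(+0.10765)/0.93660 + 221.0 = 309.7227
M1: Pc = R·M1+t = (-0.17342, +0.09503, +0.87984); u = 807.7·(-0.17342)/0.87984 + 332.8 = 173.6009, v = 771.9·(+0.09503)/0.87984 + 221.0 = 304.3727
M2: Pc = R·M2+t = (-0.16594, -0.03225, +0.92420); u = 807.7·(-0.16594)/0.92420 + 332.8 = 187.7762, v = 771.9·(-0.03225)/0.92420 + 221.0 = 194.0620
M3: Pc = R·M3+t = (-0.28778, -0.01963, +0.98096); u = 807.7·(-0.28778)/0.98096 + 332.8 = 95.8466, v = 771.9·(-0.01963)/0.98096 + 221.0 = 205.5521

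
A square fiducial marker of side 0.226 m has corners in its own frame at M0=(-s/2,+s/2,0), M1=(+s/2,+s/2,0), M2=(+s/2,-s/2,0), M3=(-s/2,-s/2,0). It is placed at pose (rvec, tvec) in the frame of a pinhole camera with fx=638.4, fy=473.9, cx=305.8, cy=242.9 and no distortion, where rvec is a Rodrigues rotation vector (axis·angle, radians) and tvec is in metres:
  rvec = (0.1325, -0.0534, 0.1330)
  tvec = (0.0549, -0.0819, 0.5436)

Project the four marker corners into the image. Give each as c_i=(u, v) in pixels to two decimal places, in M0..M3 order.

c0=(222.07, 255.44) c1=(476.86, 279.51) c2=(522.62, 85.22) c3=(254.92, 54.61)

Intrinsics K: fx=638.4, fy=473.9, cx=305.8, cy=242.9
Marker side s = 0.226 m; corners in marker frame (Z=0):
  M0 = (-0.1130, +0.1130, 0)
  M1 = (+0.1130, +0.1130, 0)
  M2 = (+0.1130, -0.1130, 0)
  M3 = (-0.1130, -0.1130, 0)
rvec = (0.1325, -0.0534, 0.1330), |rvec| = θ = 0.19518 rad = 11.183°
Rodrigues: sinθ=0.19395, 1−cosθ=0.01899; R = I + sinθ·[k]× + (1−cosθ)·[k]×²:
    [+0.98976 -0.13568 -0.04428]
    [+0.12863 +0.98243 -0.13520]
    [+0.06184 +0.12812 +0.98983]
t = (0.0549, -0.0819, 0.5436) m
M0: Pc = R·M0+t = (-0.07228, +0.01458, +0.55109); u = 638.4·(-0.07228)/0.55109 + 305.8 = 222.0738, v = 473.9·(+0.01458)/0.55109 + 242.9 = 255.4376
M1: Pc = R·M1+t = (+0.15141, +0.04365, +0.56507); u = 638.4·(+0.15141)/0.56507 + 305.8 = 476.8609, v = 473.9·(+0.04365)/0.56507 + 242.9 = 279.5078
M2: Pc = R·M2+t = (+0.18208, -0.17838, +0.53611); u = 638.4·(+0.18208)/0.53611 + 305.8 = 522.6151, v = 473.9·(-0.17838)/0.53611 + 242.9 = 85.2197
M3: Pc = R·M3+t = (-0.04161, -0.20745, +0.52213); u = 638.4·(-0.04161)/0.52213 + 305.8 = 254.9234, v = 473.9·(-0.20745)/0.52213 + 242.9 = 54.6137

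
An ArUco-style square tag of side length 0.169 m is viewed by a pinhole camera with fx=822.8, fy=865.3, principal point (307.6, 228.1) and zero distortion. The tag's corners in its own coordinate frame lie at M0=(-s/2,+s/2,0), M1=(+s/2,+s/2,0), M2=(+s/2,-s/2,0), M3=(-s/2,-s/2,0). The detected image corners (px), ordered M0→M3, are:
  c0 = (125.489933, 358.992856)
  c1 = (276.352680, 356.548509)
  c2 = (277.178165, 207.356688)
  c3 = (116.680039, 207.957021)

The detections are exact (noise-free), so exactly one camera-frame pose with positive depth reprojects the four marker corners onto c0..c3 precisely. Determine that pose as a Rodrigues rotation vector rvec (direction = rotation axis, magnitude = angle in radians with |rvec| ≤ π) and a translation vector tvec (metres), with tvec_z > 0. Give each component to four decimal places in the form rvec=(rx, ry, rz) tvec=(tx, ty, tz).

rvec=(0.3345, -0.0690, 0.0064) tvec=(-0.1183, 0.0592, 0.9000)

Intrinsics K: fx=822.8, fy=865.3, cx=307.6, cy=228.1
Marker side s = 0.169 m; corners in marker frame (Z=0):
  M0 = (-0.0845, +0.0845, 0)
  M1 = (+0.0845, +0.0845, 0)
  M2 = (+0.0845, -0.0845, 0)
  M3 = (-0.0845, -0.0845, 0)
Detected image corners:
  c0 = (125.489933, 358.992856) px
  c1 = (276.352680, 356.548509) px
  c2 = (277.178165, 207.356688) px
  c3 = (116.680039, 207.957021) px
Planar DLT: solve 8×8 A·h = b for H (H[2,2]=1):
  H  [+935.50268 +95.90028 +199.48904]
  H  [+12.41814 +991.19541 +285.01915]
  H  [+0.07638 +0.36427 +1.00000]
B = K⁻¹H; ‖b₁‖=1.111063, ‖b₂‖=1.111063; λ = 2/(‖b₁‖+‖b₂‖) = 0.900039, sign → tz>0 ⇒ λ=+0.900039
r₁ = λ·B[:,0] = (+0.99762,-0.00521,+0.06875); r₂ = λ·B[:,1] = (-0.01766,+0.94456,+0.32785)
r₃ = r₁×r₂ = (-0.06664,-0.32829,+0.94222); SVD([r₁ r₂ r₃]) → R = UVᵀ:
  R  [+0.99762 -0.01766 -0.06664]
  R  [-0.00521 +0.94456 -0.32829]
  R  [+0.06875 +0.32785 +0.94222]
t = (-0.11826, +0.05920, +0.90004) m
tr R = 2.884408; θ = arccos((tr R − 1)/2) = 0.341648 rad = 19.575°
axis k = ((R−Rᵀ)₃₂, (R−Rᵀ)₁₃, (R−Rᵀ)₂₁) / (2 sinθ) = (+0.979199, -0.202047, +0.018593)
rvec = θ·k = (+0.334541, -0.069029, +0.006352)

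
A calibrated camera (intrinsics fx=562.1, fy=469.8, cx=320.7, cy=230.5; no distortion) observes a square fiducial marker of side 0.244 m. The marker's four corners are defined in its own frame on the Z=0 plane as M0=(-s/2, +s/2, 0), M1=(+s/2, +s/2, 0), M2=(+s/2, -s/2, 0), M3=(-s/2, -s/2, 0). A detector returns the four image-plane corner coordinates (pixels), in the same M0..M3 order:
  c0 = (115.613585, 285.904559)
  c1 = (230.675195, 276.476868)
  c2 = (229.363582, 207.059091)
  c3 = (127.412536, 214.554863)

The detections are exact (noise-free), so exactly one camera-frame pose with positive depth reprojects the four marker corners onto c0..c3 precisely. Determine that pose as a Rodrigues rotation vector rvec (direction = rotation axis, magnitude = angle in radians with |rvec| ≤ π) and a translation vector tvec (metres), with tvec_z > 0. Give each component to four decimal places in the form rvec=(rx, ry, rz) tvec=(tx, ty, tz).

Intrinsics K: fx=562.1, fy=469.8, cx=320.7, cy=230.5
Marker side s = 0.244 m; corners in marker frame (Z=0):
  M0 = (-0.1220, +0.1220, 0)
  M1 = (+0.1220, +0.1220, 0)
  M2 = (+0.1220, -0.1220, 0)
  M3 = (-0.1220, -0.1220, 0)
Detected image corners:
  c0 = (115.613585, 285.904559) px
  c1 = (230.675195, 276.476868) px
  c2 = (229.363582, 207.059091) px
  c3 = (127.412536, 214.554863) px
Planar DLT: solve 8×8 A·h = b for H (H[2,2]=1):
  H  [+452.44633 -107.90198 +176.27638]
  H  [-21.33718 +167.24801 +243.85633]
  H  [+0.05327 -0.49262 +1.00000]
B = K⁻¹H; ‖b₁‖=0.779649, ‖b₂‖=0.779649; λ = 2/(‖b₁‖+‖b₂‖) = 1.282628, sign → tz>0 ⇒ λ=+1.282628
r₁ = λ·B[:,0] = (+0.99343,-0.09178,+0.06832); r₂ = λ·B[:,1] = (+0.11428,+0.76662,-0.63185)
r₃ = r₁×r₂ = (+0.00561,+0.63551,+0.77207); SVD([r₁ r₂ r₃]) → R = UVᵀ:
  R  [+0.99343 +0.11428 +0.00561]
  R  [-0.09178 +0.76662 +0.63551]
  R  [+0.06832 -0.63185 +0.77207]
t = (-0.32955, +0.03646, +1.28263) m
tr R = 2.532127; θ = arccos((tr R − 1)/2) = 0.698102 rad = 39.998°
axis k = ((R−Rᵀ)₃₂, (R−Rᵀ)₁₃, (R−Rᵀ)₂₁) / (2 sinθ) = (-0.985864, -0.048785, -0.160288)
rvec = θ·k = (-0.688234, -0.034057, -0.111897)

rvec=(-0.6882, -0.0341, -0.1119) tvec=(-0.3296, 0.0365, 1.2826)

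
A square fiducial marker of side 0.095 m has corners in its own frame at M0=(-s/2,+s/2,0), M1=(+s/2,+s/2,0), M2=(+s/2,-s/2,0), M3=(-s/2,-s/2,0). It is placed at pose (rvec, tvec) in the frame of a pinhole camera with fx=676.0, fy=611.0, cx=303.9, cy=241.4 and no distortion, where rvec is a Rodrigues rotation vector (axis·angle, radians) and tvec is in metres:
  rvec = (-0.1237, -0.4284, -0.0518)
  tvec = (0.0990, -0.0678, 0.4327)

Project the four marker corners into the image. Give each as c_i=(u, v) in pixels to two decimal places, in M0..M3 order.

c0=(402.49, 212.06) c1=(524.17, 211.54) c2=(508.52, 86.51) c3=(388.36, 75.16)

Intrinsics K: fx=676.0, fy=611.0, cx=303.9, cy=241.4
Marker side s = 0.095 m; corners in marker frame (Z=0):
  M0 = (-0.0475, +0.0475, 0)
  M1 = (+0.0475, +0.0475, 0)
  M2 = (+0.0475, -0.0475, 0)
  M3 = (-0.0475, -0.0475, 0)
rvec = (-0.1237, -0.4284, -0.0518), |rvec| = θ = 0.44890 rad = 25.720°
Rodrigues: sinθ=0.43398, 1−cosθ=0.09908; R = I + sinθ·[k]× + (1−cosθ)·[k]×²:
    [+0.90845 +0.07613 -0.41101]
    [-0.02402 +0.99116 +0.13050]
    [+0.41731 -0.10868 +0.90224]
t = (0.0990, -0.0678, 0.4327) m
M0: Pc = R·M0+t = (+0.05946, -0.01958, +0.40772); u = 676.0·(+0.05946)/0.40772 + 303.9 = 402.4940, v = 611.0·(-0.01958)/0.40772 + 241.4 = 212.0592
M1: Pc = R·M1+t = (+0.14577, -0.02186, +0.44736); u = 676.0·(+0.14577)/0.44736 + 303.9 = 524.1676, v = 611.0·(-0.02186)/0.44736 + 241.4 = 211.5423
M2: Pc = R·M2+t = (+0.13854, -0.11602, +0.45768); u = 676.0·(+0.13854)/0.45768 + 303.9 = 508.5163, v = 611.0·(-0.11602)/0.45768 + 241.4 = 86.5140
M3: Pc = R·M3+t = (+0.05223, -0.11374, +0.41804); u = 676.0·(+0.05223)/0.41804 + 303.9 = 388.3635, v = 611.0·(-0.11374)/0.41804 + 241.4 = 75.1613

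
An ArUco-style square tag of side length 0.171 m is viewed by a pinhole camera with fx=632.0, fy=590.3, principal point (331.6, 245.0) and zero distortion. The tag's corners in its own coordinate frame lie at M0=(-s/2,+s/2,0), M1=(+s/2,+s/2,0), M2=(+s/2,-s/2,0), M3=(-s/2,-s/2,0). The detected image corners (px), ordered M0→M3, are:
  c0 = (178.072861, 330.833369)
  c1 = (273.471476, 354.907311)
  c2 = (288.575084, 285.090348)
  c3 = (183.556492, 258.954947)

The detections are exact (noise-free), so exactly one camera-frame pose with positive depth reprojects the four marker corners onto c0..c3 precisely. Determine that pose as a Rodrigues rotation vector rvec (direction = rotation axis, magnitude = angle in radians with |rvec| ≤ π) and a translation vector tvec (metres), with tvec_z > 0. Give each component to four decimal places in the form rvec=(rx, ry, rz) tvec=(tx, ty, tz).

Intrinsics K: fx=632.0, fy=590.3, cx=331.6, cy=245.0
Marker side s = 0.171 m; corners in marker frame (Z=0):
  M0 = (-0.0855, +0.0855, 0)
  M1 = (+0.0855, +0.0855, 0)
  M2 = (+0.0855, -0.0855, 0)
  M3 = (-0.0855, -0.0855, 0)
Detected image corners:
  c0 = (178.072861, 330.833369) px
  c1 = (273.471476, 354.907311) px
  c2 = (288.575084, 285.090348) px
  c3 = (183.556492, 258.954947) px
Planar DLT: solve 8×8 A·h = b for H (H[2,2]=1):
  H  [+578.26116 +68.84970 +230.55426]
  H  [+137.98777 +586.05220 +309.10840]
  H  [-0.02776 +0.55855 +1.00000]
B = K⁻¹H; ‖b₁‖=0.961754, ‖b₂‖=0.961754; λ = 2/(‖b₁‖+‖b₂‖) = 1.039767, sign → tz>0 ⇒ λ=+1.039767
r₁ = λ·B[:,0] = (+0.96650,+0.25504,-0.02887); r₂ = λ·B[:,1] = (-0.19144,+0.79124,+0.58076)
r₃ = r₁×r₂ = (+0.17095,-0.55578,+0.81356); SVD([r₁ r₂ r₃]) → R = UVᵀ:
  R  [+0.96650 -0.19144 +0.17095]
  R  [+0.25504 +0.79124 -0.55578]
  R  [-0.02887 +0.58076 +0.81356]
t = (-0.16624, +0.11292, +1.03977) m
tr R = 2.571307; θ = arccos((tr R − 1)/2) = 0.667045 rad = 38.219°
axis k = ((R−Rᵀ)₃₂, (R−Rᵀ)₁₃, (R−Rᵀ)₂₁) / (2 sinθ) = (+0.918540, +0.161493, +0.360840)
rvec = θ·k = (+0.612707, +0.107723, +0.240696)

rvec=(0.6127, 0.1077, 0.2407) tvec=(-0.1662, 0.1129, 1.0398)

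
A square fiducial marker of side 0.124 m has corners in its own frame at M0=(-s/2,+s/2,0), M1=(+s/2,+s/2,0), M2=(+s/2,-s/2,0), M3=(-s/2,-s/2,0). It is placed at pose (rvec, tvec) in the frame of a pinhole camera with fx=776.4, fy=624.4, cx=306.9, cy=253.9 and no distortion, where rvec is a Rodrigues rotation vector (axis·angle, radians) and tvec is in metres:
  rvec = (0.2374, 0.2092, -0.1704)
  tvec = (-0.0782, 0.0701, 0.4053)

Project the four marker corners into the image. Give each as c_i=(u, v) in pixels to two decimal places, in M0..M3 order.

Intrinsics K: fx=776.4, fy=624.4, cx=306.9, cy=253.9
Marker side s = 0.124 m; corners in marker frame (Z=0):
  M0 = (-0.0620, +0.0620, 0)
  M1 = (+0.0620, +0.0620, 0)
  M2 = (+0.0620, -0.0620, 0)
  M3 = (-0.0620, -0.0620, 0)
rvec = (0.2374, 0.2092, -0.1704), |rvec| = θ = 0.35939 rad = 20.591°
Rodrigues: sinθ=0.35170, 1−cosθ=0.06389; R = I + sinθ·[k]× + (1−cosθ)·[k]×²:
    [+0.96399 +0.19132 +0.18472]
    [-0.14219 +0.95776 -0.24996]
    [-0.22474 +0.21469 +0.95047]
t = (-0.0782, 0.0701, 0.4053) m
M0: Pc = R·M0+t = (-0.12611, +0.13830, +0.43254); u = 776.4·(-0.12611)/0.43254 + 306.9 = 80.5457, v = 624.4·(+0.13830)/0.43254 + 253.9 = 453.5387
M1: Pc = R·M1+t = (-0.00657, +0.12067, +0.40468); u = 776.4·(-0.00657)/0.40468 + 306.9 = 294.2937, v = 624.4·(+0.12067)/0.40468 + 253.9 = 440.0816
M2: Pc = R·M2+t = (-0.03029, +0.00190, +0.37806); u = 776.4·(-0.03029)/0.37806 + 306.9 = 244.6851, v = 624.4·(+0.00190)/0.37806 + 253.9 = 257.0432
M3: Pc = R·M3+t = (-0.14983, +0.01953, +0.40592); u = 776.4·(-0.14983)/0.40592 + 306.9 = 20.3247, v = 624.4·(+0.01953)/0.40592 + 253.9 = 283.9486

c0=(80.55, 453.54) c1=(294.29, 440.08) c2=(244.69, 257.04) c3=(20.32, 283.95)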